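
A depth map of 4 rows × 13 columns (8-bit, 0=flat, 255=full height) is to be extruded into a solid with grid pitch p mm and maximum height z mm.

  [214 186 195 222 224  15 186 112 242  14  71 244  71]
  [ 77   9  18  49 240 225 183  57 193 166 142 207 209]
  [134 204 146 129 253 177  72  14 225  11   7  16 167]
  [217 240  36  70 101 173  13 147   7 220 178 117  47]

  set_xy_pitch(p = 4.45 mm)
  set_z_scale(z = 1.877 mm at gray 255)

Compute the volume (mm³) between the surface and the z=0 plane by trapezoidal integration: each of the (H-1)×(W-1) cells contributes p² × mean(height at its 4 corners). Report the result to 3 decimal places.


682.202

height_mm = gray/255 × 1.877; cell vol = 4.45² × mean(4 corners)
unit = 4.45² × 1.877 / (4×255) = 0.0364405 mm³ per gray-sum
row 0: Σ corner-gray over 12 cells = 6971  → 254.0266
row 1: Σ corner-gray over 12 cells = 6073  → 221.3031
row 2: Σ corner-gray over 12 cells = 5677  → 206.8726
Σ rows: total corner-gray = 18721  → 682.2023 mm³


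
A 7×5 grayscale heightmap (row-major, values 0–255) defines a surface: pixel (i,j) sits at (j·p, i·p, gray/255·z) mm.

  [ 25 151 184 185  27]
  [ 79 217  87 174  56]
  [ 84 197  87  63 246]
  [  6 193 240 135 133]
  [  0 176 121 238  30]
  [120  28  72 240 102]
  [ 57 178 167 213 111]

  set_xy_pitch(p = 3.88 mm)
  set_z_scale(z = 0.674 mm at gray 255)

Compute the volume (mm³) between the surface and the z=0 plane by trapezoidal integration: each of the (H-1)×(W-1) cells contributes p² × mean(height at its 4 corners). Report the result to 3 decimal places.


130.912

height_mm = gray/255 × 0.674; cell vol = 3.88² × mean(4 corners)
unit = 3.88² × 0.674 / (4×255) = 0.00994771 mm³ per gray-sum
row 0: Σ corner-gray over 4 cells = 2183  → 21.7159
row 1: Σ corner-gray over 4 cells = 2115  → 21.0394
row 2: Σ corner-gray over 4 cells = 2299  → 22.8698
row 3: Σ corner-gray over 4 cells = 2375  → 23.6258
row 4: Σ corner-gray over 4 cells = 2002  → 19.9153
row 5: Σ corner-gray over 4 cells = 2186  → 21.7457
Σ rows: total corner-gray = 13160  → 130.9119 mm³


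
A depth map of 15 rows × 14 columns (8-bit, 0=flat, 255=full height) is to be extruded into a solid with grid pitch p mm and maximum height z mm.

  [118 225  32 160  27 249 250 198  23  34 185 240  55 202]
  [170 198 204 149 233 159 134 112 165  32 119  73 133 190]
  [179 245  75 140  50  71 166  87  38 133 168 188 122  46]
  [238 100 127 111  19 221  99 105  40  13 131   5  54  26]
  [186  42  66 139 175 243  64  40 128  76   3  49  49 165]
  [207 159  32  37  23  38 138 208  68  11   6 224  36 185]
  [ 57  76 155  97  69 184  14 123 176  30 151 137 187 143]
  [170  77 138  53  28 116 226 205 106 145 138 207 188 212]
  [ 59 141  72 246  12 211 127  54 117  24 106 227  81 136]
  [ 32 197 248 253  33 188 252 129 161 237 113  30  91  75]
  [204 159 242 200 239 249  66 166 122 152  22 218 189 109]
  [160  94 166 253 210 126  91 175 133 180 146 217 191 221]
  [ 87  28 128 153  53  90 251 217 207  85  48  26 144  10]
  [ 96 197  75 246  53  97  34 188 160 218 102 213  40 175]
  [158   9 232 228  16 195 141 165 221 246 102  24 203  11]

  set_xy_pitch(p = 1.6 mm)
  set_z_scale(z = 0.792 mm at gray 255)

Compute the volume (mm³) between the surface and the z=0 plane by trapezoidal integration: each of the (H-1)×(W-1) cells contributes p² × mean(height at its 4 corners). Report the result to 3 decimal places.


height_mm = gray/255 × 0.792; cell vol = 1.6² × mean(4 corners)
unit = 1.6² × 0.792 / (4×255) = 0.00198776 mm³ per gray-sum
row 0: Σ corner-gray over 13 cells = 7458  → 14.8247
row 1: Σ corner-gray over 13 cells = 6973  → 13.8607
row 2: Σ corner-gray over 13 cells = 5505  → 10.9426
row 3: Σ corner-gray over 13 cells = 4813  → 9.5671
row 4: Σ corner-gray over 13 cells = 4851  → 9.6426
row 5: Σ corner-gray over 13 cells = 5350  → 10.6345
row 6: Σ corner-gray over 13 cells = 6634  → 13.1868
row 7: Σ corner-gray over 13 cells = 6667  → 13.2524
row 8: Σ corner-gray over 13 cells = 7002  → 13.9183
row 9: Σ corner-gray over 13 cells = 8332  → 16.5621
row 10: Σ corner-gray over 13 cells = 8706  → 17.3055
row 11: Σ corner-gray over 13 cells = 7302  → 14.5147
row 12: Σ corner-gray over 13 cells = 6474  → 12.8688
row 13: Σ corner-gray over 13 cells = 7250  → 14.4113
Σ rows: total corner-gray = 93317  → 185.4922 mm³

185.492


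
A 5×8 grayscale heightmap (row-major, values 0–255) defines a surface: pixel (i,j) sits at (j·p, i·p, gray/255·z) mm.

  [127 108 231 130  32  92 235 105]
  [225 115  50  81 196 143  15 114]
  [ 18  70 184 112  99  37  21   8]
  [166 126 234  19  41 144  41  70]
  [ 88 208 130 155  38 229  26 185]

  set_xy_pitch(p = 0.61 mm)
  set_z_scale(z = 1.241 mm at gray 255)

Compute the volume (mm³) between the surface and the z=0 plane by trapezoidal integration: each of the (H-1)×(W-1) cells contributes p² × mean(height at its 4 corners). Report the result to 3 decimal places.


5.363

height_mm = gray/255 × 1.241; cell vol = 0.61² × mean(4 corners)
unit = 0.61² × 1.241 / (4×255) = 0.000452722 mm³ per gray-sum
row 0: Σ corner-gray over 7 cells = 3427  → 1.5515
row 1: Σ corner-gray over 7 cells = 2611  → 1.1821
row 2: Σ corner-gray over 7 cells = 2518  → 1.1400
row 3: Σ corner-gray over 7 cells = 3291  → 1.4899
Σ rows: total corner-gray = 11847  → 5.3634 mm³


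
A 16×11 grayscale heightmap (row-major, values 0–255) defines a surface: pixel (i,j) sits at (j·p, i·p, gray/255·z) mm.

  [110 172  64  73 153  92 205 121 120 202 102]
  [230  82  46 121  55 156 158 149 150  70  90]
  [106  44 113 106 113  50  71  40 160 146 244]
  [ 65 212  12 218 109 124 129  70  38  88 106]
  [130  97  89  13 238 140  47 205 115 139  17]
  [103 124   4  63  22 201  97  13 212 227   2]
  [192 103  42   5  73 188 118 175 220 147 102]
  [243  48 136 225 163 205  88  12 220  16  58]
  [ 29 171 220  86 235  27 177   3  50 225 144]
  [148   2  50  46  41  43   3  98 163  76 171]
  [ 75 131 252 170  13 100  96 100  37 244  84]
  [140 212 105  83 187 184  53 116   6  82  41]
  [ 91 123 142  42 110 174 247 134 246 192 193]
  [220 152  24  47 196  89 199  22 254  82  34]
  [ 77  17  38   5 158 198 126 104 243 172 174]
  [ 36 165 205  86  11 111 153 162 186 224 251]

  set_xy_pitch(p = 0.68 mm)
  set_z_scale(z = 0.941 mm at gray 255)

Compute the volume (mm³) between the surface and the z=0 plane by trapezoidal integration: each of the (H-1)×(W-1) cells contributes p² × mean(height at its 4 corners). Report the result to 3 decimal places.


29.886

height_mm = gray/255 × 0.941; cell vol = 0.68² × mean(4 corners)
unit = 0.68² × 0.941 / (4×255) = 0.000426587 mm³ per gray-sum
row 0: Σ corner-gray over 10 cells = 4910  → 2.0945
row 1: Σ corner-gray over 10 cells = 4330  → 1.8471
row 2: Σ corner-gray over 10 cells = 4207  → 1.7947
row 3: Σ corner-gray over 10 cells = 4484  → 1.9128
row 4: Σ corner-gray over 10 cells = 4344  → 1.8531
row 5: Σ corner-gray over 10 cells = 4467  → 1.9056
row 6: Σ corner-gray over 10 cells = 4963  → 2.1171
row 7: Σ corner-gray over 10 cells = 5088  → 2.1705
row 8: Σ corner-gray over 10 cells = 3924  → 1.6739
row 9: Σ corner-gray over 10 cells = 3808  → 1.6244
row 10: Σ corner-gray over 10 cells = 4682  → 1.9973
row 11: Σ corner-gray over 10 cells = 5341  → 2.2784
row 12: Σ corner-gray over 10 cells = 5488  → 2.3411
row 13: Σ corner-gray over 10 cells = 4757  → 2.0293
row 14: Σ corner-gray over 10 cells = 5266  → 2.2464
Σ rows: total corner-gray = 70059  → 29.8862 mm³


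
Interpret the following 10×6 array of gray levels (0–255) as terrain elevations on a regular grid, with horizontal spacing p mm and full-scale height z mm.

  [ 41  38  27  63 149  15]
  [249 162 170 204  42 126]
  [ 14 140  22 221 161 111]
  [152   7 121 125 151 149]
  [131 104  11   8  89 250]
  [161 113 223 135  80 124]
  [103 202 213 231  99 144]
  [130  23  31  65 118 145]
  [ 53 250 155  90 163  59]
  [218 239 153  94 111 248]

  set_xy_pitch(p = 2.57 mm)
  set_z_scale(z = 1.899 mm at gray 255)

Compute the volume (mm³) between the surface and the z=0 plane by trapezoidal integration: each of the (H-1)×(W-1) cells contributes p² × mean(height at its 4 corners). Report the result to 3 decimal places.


height_mm = gray/255 × 1.899; cell vol = 2.57² × mean(4 corners)
unit = 2.57² × 1.899 / (4×255) = 0.0122968 mm³ per gray-sum
row 0: Σ corner-gray over 5 cells = 2141  → 26.3274
row 1: Σ corner-gray over 5 cells = 2744  → 33.7423
row 2: Σ corner-gray over 5 cells = 2322  → 28.5531
row 3: Σ corner-gray over 5 cells = 1914  → 23.5360
row 4: Σ corner-gray over 5 cells = 2192  → 26.9545
row 5: Σ corner-gray over 5 cells = 3124  → 38.4151
row 6: Σ corner-gray over 5 cells = 2486  → 30.5698
row 7: Σ corner-gray over 5 cells = 2177  → 26.7701
row 8: Σ corner-gray over 5 cells = 3088  → 37.9724
Σ rows: total corner-gray = 22188  → 272.8407 mm³

272.841


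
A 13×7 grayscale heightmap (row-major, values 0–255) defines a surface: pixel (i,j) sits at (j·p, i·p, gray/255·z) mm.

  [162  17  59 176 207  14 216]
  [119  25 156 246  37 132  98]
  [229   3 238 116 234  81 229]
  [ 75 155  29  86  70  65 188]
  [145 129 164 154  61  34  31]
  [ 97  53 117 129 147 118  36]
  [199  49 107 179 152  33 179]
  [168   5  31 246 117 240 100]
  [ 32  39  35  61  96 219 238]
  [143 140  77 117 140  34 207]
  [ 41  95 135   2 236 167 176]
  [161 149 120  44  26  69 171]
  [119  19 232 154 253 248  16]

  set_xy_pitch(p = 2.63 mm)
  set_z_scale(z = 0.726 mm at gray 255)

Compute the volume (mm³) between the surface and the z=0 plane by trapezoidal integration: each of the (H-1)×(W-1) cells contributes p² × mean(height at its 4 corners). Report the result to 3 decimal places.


163.209

height_mm = gray/255 × 0.726; cell vol = 2.63² × mean(4 corners)
unit = 2.63² × 0.726 / (4×255) = 0.00492321 mm³ per gray-sum
row 0: Σ corner-gray over 6 cells = 2733  → 13.4551
row 1: Σ corner-gray over 6 cells = 3211  → 15.8084
row 2: Σ corner-gray over 6 cells = 2875  → 14.1542
row 3: Σ corner-gray over 6 cells = 2333  → 11.4858
row 4: Σ corner-gray over 6 cells = 2521  → 12.4114
row 5: Σ corner-gray over 6 cells = 2679  → 13.1893
row 6: Σ corner-gray over 6 cells = 2964  → 14.5924
row 7: Σ corner-gray over 6 cells = 2716  → 13.3714
row 8: Σ corner-gray over 6 cells = 2536  → 12.4852
row 9: Σ corner-gray over 6 cells = 2853  → 14.0459
row 10: Σ corner-gray over 6 cells = 2635  → 12.9726
row 11: Σ corner-gray over 6 cells = 3095  → 15.2373
Σ rows: total corner-gray = 33151  → 163.2092 mm³


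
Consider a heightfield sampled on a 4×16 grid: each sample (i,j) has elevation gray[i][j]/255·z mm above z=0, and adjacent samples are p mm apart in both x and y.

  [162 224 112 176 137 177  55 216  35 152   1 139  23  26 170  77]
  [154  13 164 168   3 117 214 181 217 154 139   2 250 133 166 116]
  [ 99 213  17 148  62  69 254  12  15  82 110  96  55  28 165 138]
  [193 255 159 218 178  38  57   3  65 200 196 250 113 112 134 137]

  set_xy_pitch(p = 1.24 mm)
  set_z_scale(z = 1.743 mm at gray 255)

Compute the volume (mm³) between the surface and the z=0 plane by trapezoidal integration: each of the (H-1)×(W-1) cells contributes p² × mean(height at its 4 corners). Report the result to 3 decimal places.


height_mm = gray/255 × 1.743; cell vol = 1.24² × mean(4 corners)
unit = 1.24² × 1.743 / (4×255) = 0.00262749 mm³ per gray-sum
row 0: Σ corner-gray over 15 cells = 7637  → 20.0661
row 1: Σ corner-gray over 15 cells = 7001  → 18.3950
row 2: Σ corner-gray over 15 cells = 7175  → 18.8522
Σ rows: total corner-gray = 21813  → 57.3134 mm³

57.313


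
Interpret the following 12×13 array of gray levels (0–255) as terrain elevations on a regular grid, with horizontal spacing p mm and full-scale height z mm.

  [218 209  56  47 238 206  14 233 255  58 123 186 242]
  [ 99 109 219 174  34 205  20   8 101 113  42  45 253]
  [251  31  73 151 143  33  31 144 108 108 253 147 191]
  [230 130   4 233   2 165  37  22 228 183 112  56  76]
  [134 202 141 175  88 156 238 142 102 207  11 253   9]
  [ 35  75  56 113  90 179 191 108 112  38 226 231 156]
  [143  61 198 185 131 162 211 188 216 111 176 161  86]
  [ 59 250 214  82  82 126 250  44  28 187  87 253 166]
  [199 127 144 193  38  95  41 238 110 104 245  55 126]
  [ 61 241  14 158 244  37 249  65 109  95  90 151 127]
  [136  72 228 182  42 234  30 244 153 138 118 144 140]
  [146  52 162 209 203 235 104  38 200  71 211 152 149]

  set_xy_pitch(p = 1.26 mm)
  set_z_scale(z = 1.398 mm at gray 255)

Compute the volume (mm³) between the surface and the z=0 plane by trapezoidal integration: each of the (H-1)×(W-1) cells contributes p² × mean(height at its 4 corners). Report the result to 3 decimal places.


153.076

height_mm = gray/255 × 1.398; cell vol = 1.26² × mean(4 corners)
unit = 1.26² × 1.398 / (4×255) = 0.00217595 mm³ per gray-sum
row 0: Σ corner-gray over 12 cells = 6202  → 13.4952
row 1: Σ corner-gray over 12 cells = 5378  → 11.7022
row 2: Σ corner-gray over 12 cells = 5536  → 12.0460
row 3: Σ corner-gray over 12 cells = 6223  → 13.5409
row 4: Σ corner-gray over 12 cells = 6602  → 14.3656
row 5: Σ corner-gray over 12 cells = 6858  → 14.9226
row 6: Σ corner-gray over 12 cells = 7260  → 15.7974
row 7: Σ corner-gray over 12 cells = 6536  → 14.2220
row 8: Σ corner-gray over 12 cells = 6199  → 13.4887
row 9: Σ corner-gray over 12 cells = 6540  → 14.2307
row 10: Σ corner-gray over 12 cells = 7015  → 15.2643
Σ rows: total corner-gray = 70349  → 153.0756 mm³


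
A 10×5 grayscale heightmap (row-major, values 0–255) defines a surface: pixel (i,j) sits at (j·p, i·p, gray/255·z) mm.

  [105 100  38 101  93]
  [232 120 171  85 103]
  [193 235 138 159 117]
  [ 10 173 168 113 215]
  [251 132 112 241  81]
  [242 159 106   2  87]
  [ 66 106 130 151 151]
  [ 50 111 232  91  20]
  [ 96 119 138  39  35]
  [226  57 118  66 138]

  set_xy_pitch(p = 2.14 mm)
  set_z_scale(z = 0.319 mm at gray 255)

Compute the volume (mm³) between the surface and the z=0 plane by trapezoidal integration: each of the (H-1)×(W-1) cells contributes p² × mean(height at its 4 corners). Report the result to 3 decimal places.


height_mm = gray/255 × 0.319; cell vol = 2.14² × mean(4 corners)
unit = 2.14² × 0.319 / (4×255) = 0.00143225 mm³ per gray-sum
row 0: Σ corner-gray over 4 cells = 1763  → 2.5251
row 1: Σ corner-gray over 4 cells = 2461  → 3.5248
row 2: Σ corner-gray over 4 cells = 2507  → 3.5906
row 3: Σ corner-gray over 4 cells = 2435  → 3.4875
row 4: Σ corner-gray over 4 cells = 2165  → 3.1008
row 5: Σ corner-gray over 4 cells = 1854  → 2.6554
row 6: Σ corner-gray over 4 cells = 1929  → 2.7628
row 7: Σ corner-gray over 4 cells = 1661  → 2.3790
row 8: Σ corner-gray over 4 cells = 1569  → 2.2472
Σ rows: total corner-gray = 18344  → 26.2731 mm³

26.273


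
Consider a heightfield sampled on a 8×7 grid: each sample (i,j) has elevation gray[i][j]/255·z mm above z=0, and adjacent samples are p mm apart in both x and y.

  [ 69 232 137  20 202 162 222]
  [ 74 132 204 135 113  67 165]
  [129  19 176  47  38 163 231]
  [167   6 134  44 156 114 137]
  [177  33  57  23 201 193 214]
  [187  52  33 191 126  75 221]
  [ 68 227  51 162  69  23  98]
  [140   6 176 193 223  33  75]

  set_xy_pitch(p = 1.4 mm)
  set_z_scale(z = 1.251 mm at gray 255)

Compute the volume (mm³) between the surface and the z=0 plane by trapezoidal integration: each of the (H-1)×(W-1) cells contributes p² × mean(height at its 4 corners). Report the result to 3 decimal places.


height_mm = gray/255 × 1.251; cell vol = 1.4² × mean(4 corners)
unit = 1.4² × 1.251 / (4×255) = 0.00240388 mm³ per gray-sum
row 0: Σ corner-gray over 6 cells = 3338  → 8.0242
row 1: Σ corner-gray over 6 cells = 2787  → 6.6996
row 2: Σ corner-gray over 6 cells = 2458  → 5.9087
row 3: Σ corner-gray over 6 cells = 2617  → 6.2910
row 4: Σ corner-gray over 6 cells = 2767  → 6.6515
row 5: Σ corner-gray over 6 cells = 2592  → 6.2309
row 6: Σ corner-gray over 6 cells = 2707  → 6.5073
Σ rows: total corner-gray = 19266  → 46.3132 mm³

46.313


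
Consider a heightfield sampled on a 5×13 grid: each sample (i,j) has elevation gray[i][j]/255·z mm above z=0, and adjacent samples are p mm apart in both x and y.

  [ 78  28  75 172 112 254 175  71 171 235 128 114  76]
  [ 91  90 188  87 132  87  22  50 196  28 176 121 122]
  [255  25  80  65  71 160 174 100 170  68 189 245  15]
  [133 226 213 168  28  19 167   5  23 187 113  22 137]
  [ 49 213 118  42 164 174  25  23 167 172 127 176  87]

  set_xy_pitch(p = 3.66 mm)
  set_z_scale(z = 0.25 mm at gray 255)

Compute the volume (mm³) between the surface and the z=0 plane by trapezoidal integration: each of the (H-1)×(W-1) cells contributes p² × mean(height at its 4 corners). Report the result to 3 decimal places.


73.702

height_mm = gray/255 × 0.25; cell vol = 3.66² × mean(4 corners)
unit = 3.66² × 0.25 / (4×255) = 0.00328324 mm³ per gray-sum
row 0: Σ corner-gray over 12 cells = 5791  → 19.0132
row 1: Σ corner-gray over 12 cells = 5531  → 18.1596
row 2: Σ corner-gray over 12 cells = 5576  → 18.3073
row 3: Σ corner-gray over 12 cells = 5550  → 18.2220
Σ rows: total corner-gray = 22448  → 73.7021 mm³


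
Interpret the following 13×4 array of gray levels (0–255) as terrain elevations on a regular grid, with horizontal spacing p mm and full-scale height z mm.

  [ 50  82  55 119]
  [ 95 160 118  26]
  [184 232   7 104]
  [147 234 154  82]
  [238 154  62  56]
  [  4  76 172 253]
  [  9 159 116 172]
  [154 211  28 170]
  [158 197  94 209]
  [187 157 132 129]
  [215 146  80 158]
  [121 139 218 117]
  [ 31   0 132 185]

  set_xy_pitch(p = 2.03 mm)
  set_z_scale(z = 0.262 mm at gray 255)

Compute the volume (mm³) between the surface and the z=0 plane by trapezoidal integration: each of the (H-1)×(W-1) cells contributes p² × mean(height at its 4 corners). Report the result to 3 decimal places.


height_mm = gray/255 × 0.262; cell vol = 2.03² × mean(4 corners)
unit = 2.03² × 0.262 / (4×255) = 0.00105851 mm³ per gray-sum
row 0: Σ corner-gray over 3 cells = 1120  → 1.1855
row 1: Σ corner-gray over 3 cells = 1443  → 1.5274
row 2: Σ corner-gray over 3 cells = 1771  → 1.8746
row 3: Σ corner-gray over 3 cells = 1731  → 1.8323
row 4: Σ corner-gray over 3 cells = 1479  → 1.5655
row 5: Σ corner-gray over 3 cells = 1484  → 1.5708
row 6: Σ corner-gray over 3 cells = 1533  → 1.6227
row 7: Σ corner-gray over 3 cells = 1751  → 1.8534
row 8: Σ corner-gray over 3 cells = 1843  → 1.9508
row 9: Σ corner-gray over 3 cells = 1719  → 1.8196
row 10: Σ corner-gray over 3 cells = 1777  → 1.8810
row 11: Σ corner-gray over 3 cells = 1432  → 1.5158
Σ rows: total corner-gray = 19083  → 20.1995 mm³

20.199


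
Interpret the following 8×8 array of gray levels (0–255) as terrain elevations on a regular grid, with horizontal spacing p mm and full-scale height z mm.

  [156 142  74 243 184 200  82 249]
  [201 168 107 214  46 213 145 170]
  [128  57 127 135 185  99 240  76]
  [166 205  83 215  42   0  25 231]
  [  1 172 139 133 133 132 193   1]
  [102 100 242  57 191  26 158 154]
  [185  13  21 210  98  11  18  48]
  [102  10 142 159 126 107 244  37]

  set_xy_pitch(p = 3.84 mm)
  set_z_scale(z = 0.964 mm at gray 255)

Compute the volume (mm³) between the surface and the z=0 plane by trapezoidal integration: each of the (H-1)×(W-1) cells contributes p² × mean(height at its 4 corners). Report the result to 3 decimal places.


height_mm = gray/255 × 0.964; cell vol = 3.84² × mean(4 corners)
unit = 3.84² × 0.964 / (4×255) = 0.013936 mm³ per gray-sum
row 0: Σ corner-gray over 7 cells = 4412  → 61.4858
row 1: Σ corner-gray over 7 cells = 4047  → 56.3991
row 2: Σ corner-gray over 7 cells = 3427  → 47.7588
row 3: Σ corner-gray over 7 cells = 3343  → 46.5882
row 4: Σ corner-gray over 7 cells = 3610  → 50.3091
row 5: Σ corner-gray over 7 cells = 2779  → 38.7282
row 6: Σ corner-gray over 7 cells = 2690  → 37.4879
Σ rows: total corner-gray = 24308  → 338.7572 mm³

338.757


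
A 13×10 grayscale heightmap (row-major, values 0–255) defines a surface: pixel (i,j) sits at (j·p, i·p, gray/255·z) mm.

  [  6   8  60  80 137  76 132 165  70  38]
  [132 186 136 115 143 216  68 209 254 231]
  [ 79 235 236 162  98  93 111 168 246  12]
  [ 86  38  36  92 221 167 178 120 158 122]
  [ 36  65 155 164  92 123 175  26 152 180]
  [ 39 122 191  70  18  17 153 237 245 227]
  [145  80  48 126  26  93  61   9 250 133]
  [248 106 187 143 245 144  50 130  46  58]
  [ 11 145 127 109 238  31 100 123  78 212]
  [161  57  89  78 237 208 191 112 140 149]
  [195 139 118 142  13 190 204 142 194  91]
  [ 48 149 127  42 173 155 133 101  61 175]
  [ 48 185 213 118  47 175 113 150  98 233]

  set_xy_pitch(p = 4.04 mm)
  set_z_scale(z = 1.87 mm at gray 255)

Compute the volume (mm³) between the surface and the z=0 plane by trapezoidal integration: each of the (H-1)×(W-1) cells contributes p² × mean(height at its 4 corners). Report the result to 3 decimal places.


1670.986

height_mm = gray/255 × 1.87; cell vol = 4.04² × mean(4 corners)
unit = 4.04² × 1.87 / (4×255) = 0.0299229 mm³ per gray-sum
row 0: Σ corner-gray over 9 cells = 4517  → 135.1619
row 1: Σ corner-gray over 9 cells = 5806  → 173.7326
row 2: Σ corner-gray over 9 cells = 5017  → 150.1234
row 3: Σ corner-gray over 9 cells = 4348  → 130.1049
row 4: Σ corner-gray over 9 cells = 4492  → 134.4138
row 5: Σ corner-gray over 9 cells = 4036  → 120.7690
row 6: Σ corner-gray over 9 cells = 4072  → 121.8462
row 7: Σ corner-gray over 9 cells = 4533  → 135.6407
row 8: Σ corner-gray over 9 cells = 4659  → 139.4109
row 9: Σ corner-gray over 9 cells = 5104  → 152.7267
row 10: Σ corner-gray over 9 cells = 4675  → 139.8897
row 11: Σ corner-gray over 9 cells = 4584  → 137.1667
Σ rows: total corner-gray = 55843  → 1670.9864 mm³


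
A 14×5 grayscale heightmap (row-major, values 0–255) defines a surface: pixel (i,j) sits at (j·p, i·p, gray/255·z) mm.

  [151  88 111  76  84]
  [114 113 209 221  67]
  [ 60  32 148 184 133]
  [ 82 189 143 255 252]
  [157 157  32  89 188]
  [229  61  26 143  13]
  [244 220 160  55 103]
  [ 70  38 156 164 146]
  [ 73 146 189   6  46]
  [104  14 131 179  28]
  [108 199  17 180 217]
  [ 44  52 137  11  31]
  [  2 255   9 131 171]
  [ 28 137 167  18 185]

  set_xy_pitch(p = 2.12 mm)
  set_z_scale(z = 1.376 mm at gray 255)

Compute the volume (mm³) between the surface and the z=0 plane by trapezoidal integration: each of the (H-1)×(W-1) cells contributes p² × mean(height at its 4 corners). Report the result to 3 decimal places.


150.424

height_mm = gray/255 × 1.376; cell vol = 2.12² × mean(4 corners)
unit = 2.12² × 1.376 / (4×255) = 0.00606303 mm³ per gray-sum
row 0: Σ corner-gray over 4 cells = 2052  → 12.4413
row 1: Σ corner-gray over 4 cells = 2188  → 13.2659
row 2: Σ corner-gray over 4 cells = 2429  → 14.7271
row 3: Σ corner-gray over 4 cells = 2409  → 14.6058
row 4: Σ corner-gray over 4 cells = 1603  → 9.7190
row 5: Σ corner-gray over 4 cells = 1919  → 11.6350
row 6: Σ corner-gray over 4 cells = 2149  → 13.0295
row 7: Σ corner-gray over 4 cells = 1733  → 10.5072
row 8: Σ corner-gray over 4 cells = 1581  → 9.5857
row 9: Σ corner-gray over 4 cells = 1897  → 11.5016
row 10: Σ corner-gray over 4 cells = 1592  → 9.6523
row 11: Σ corner-gray over 4 cells = 1438  → 8.7186
row 12: Σ corner-gray over 4 cells = 1820  → 11.0347
Σ rows: total corner-gray = 24810  → 150.4239 mm³


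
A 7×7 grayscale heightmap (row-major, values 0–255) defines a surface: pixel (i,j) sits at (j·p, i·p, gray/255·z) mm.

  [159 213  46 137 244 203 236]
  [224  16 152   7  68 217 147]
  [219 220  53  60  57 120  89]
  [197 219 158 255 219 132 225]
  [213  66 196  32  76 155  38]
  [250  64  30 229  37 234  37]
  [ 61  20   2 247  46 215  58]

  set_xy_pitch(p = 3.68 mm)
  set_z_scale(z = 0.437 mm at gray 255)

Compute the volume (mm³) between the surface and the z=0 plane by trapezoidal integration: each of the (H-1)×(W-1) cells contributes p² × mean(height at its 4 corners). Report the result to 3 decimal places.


109.228

height_mm = gray/255 × 0.437; cell vol = 3.68² × mean(4 corners)
unit = 3.68² × 0.437 / (4×255) = 0.00580199 mm³ per gray-sum
row 0: Σ corner-gray over 6 cells = 3372  → 19.5643
row 1: Σ corner-gray over 6 cells = 2619  → 15.1954
row 2: Σ corner-gray over 6 cells = 3716  → 21.5602
row 3: Σ corner-gray over 6 cells = 3689  → 21.4035
row 4: Σ corner-gray over 6 cells = 2776  → 16.1063
row 5: Σ corner-gray over 6 cells = 2654  → 15.3985
Σ rows: total corner-gray = 18826  → 109.2282 mm³


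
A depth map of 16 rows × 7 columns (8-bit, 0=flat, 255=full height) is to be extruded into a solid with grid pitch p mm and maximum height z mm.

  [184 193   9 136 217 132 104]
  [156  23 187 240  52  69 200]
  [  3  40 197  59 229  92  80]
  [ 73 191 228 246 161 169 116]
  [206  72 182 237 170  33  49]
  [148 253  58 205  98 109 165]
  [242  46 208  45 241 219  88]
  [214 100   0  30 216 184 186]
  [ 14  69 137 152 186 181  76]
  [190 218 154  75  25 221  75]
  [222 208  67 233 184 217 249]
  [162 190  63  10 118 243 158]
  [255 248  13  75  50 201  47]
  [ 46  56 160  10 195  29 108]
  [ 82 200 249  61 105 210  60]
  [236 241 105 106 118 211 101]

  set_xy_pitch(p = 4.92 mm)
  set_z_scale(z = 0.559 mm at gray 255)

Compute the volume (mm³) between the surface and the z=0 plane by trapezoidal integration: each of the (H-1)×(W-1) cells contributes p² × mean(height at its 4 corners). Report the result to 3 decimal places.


height_mm = gray/255 × 0.559; cell vol = 4.92² × mean(4 corners)
unit = 4.92² × 0.559 / (4×255) = 0.0132661 mm³ per gray-sum
row 0: Σ corner-gray over 6 cells = 3160  → 41.9207
row 1: Σ corner-gray over 6 cells = 2815  → 37.3439
row 2: Σ corner-gray over 6 cells = 3496  → 46.3781
row 3: Σ corner-gray over 6 cells = 3822  → 50.7029
row 4: Σ corner-gray over 6 cells = 3402  → 45.1311
row 5: Σ corner-gray over 6 cells = 3607  → 47.8507
row 6: Σ corner-gray over 6 cells = 3308  → 43.8841
row 7: Σ corner-gray over 6 cells = 3000  → 39.7982
row 8: Σ corner-gray over 6 cells = 3191  → 42.3320
row 9: Σ corner-gray over 6 cells = 3940  → 52.2683
row 10: Σ corner-gray over 6 cells = 3857  → 51.1672
row 11: Σ corner-gray over 6 cells = 3044  → 40.3819
row 12: Σ corner-gray over 6 cells = 2530  → 33.5631
row 13: Σ corner-gray over 6 cells = 2846  → 37.7552
row 14: Σ corner-gray over 6 cells = 3691  → 48.9650
Σ rows: total corner-gray = 49709  → 659.4424 mm³

659.442


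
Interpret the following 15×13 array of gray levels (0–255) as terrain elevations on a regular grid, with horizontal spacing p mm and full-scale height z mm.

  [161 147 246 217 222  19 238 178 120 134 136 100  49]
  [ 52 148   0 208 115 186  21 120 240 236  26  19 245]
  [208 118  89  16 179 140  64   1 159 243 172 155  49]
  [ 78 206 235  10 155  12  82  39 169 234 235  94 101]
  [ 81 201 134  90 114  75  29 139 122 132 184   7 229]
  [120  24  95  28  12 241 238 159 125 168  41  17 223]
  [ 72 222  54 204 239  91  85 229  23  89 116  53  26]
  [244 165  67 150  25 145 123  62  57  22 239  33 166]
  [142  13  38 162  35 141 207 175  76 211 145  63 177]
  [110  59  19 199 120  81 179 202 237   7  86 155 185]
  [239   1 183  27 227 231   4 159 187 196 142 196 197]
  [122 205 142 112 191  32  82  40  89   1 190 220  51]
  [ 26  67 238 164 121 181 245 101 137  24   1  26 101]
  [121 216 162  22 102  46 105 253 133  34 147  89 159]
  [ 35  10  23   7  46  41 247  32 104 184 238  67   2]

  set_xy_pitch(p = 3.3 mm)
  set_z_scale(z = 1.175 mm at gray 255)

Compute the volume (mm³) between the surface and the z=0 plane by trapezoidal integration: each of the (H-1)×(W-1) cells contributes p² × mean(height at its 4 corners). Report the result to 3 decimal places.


1017.475

height_mm = gray/255 × 1.175; cell vol = 3.3² × mean(4 corners)
unit = 3.3² × 1.175 / (4×255) = 0.0125449 mm³ per gray-sum
row 0: Σ corner-gray over 12 cells = 6659  → 83.5362
row 1: Σ corner-gray over 12 cells = 5864  → 73.5630
row 2: Σ corner-gray over 12 cells = 6050  → 75.8964
row 3: Σ corner-gray over 12 cells = 5885  → 73.8265
row 4: Σ corner-gray over 12 cells = 5403  → 67.7798
row 5: Σ corner-gray over 12 cells = 5547  → 69.5863
row 6: Σ corner-gray over 12 cells = 5494  → 68.9214
row 7: Σ corner-gray over 12 cells = 5437  → 68.2064
row 8: Σ corner-gray over 12 cells = 5834  → 73.1867
row 9: Σ corner-gray over 12 cells = 6525  → 81.8552
row 10: Σ corner-gray over 12 cells = 6323  → 79.3211
row 11: Σ corner-gray over 12 cells = 5518  → 69.2225
row 12: Σ corner-gray over 12 cells = 5635  → 70.6902
row 13: Σ corner-gray over 12 cells = 4933  → 61.8838
Σ rows: total corner-gray = 81107  → 1017.4754 mm³


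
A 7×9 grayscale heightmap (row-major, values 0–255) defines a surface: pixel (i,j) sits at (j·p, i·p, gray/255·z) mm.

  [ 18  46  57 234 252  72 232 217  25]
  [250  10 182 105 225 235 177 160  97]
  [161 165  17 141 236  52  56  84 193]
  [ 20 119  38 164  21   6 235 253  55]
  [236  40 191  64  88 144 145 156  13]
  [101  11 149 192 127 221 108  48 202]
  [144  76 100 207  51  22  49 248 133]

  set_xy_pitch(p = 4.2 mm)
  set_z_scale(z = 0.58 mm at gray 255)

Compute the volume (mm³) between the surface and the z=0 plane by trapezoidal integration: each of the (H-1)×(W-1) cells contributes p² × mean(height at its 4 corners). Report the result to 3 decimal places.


height_mm = gray/255 × 0.58; cell vol = 4.2² × mean(4 corners)
unit = 4.2² × 0.58 / (4×255) = 0.0100306 mm³ per gray-sum
row 0: Σ corner-gray over 8 cells = 4798  → 48.1268
row 1: Σ corner-gray over 8 cells = 4391  → 44.0443
row 2: Σ corner-gray over 8 cells = 3603  → 36.1402
row 3: Σ corner-gray over 8 cells = 3652  → 36.6317
row 4: Σ corner-gray over 8 cells = 3920  → 39.3199
row 5: Σ corner-gray over 8 cells = 3798  → 38.0962
Σ rows: total corner-gray = 24162  → 242.3591 mm³

242.359


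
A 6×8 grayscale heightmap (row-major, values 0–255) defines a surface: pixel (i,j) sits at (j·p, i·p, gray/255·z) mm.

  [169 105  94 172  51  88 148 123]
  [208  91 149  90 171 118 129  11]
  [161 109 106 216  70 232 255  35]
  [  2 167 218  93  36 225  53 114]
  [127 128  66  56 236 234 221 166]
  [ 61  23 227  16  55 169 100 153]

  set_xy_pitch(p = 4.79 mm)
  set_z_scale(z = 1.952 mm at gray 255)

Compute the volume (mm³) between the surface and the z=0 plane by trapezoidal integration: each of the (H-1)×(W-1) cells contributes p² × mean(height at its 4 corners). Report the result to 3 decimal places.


813.453

height_mm = gray/255 × 1.952; cell vol = 4.79² × mean(4 corners)
unit = 4.79² × 1.952 / (4×255) = 0.0439087 mm³ per gray-sum
row 0: Σ corner-gray over 7 cells = 3323  → 145.9086
row 1: Σ corner-gray over 7 cells = 3887  → 170.6732
row 2: Σ corner-gray over 7 cells = 3872  → 170.0145
row 3: Σ corner-gray over 7 cells = 3875  → 170.1462
row 4: Σ corner-gray over 7 cells = 3569  → 156.7102
Σ rows: total corner-gray = 18526  → 813.4527 mm³


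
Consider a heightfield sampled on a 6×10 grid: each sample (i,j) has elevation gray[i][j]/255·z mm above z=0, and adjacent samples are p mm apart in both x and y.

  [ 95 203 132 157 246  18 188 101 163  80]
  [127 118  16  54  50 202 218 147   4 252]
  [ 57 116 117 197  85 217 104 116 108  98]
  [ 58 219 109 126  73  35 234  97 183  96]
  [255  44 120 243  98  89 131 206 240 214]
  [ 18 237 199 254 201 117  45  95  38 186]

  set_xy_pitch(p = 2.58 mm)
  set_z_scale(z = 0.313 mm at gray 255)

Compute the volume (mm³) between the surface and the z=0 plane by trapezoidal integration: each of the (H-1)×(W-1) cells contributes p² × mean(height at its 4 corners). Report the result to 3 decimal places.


height_mm = gray/255 × 0.313; cell vol = 2.58² × mean(4 corners)
unit = 2.58² × 0.313 / (4×255) = 0.0020426 mm³ per gray-sum
row 0: Σ corner-gray over 9 cells = 4588  → 9.3715
row 1: Σ corner-gray over 9 cells = 4272  → 8.7260
row 2: Σ corner-gray over 9 cells = 4581  → 9.3572
row 3: Σ corner-gray over 9 cells = 5117  → 10.4520
row 4: Σ corner-gray over 9 cells = 5387  → 11.0035
Σ rows: total corner-gray = 23945  → 48.9101 mm³

48.910


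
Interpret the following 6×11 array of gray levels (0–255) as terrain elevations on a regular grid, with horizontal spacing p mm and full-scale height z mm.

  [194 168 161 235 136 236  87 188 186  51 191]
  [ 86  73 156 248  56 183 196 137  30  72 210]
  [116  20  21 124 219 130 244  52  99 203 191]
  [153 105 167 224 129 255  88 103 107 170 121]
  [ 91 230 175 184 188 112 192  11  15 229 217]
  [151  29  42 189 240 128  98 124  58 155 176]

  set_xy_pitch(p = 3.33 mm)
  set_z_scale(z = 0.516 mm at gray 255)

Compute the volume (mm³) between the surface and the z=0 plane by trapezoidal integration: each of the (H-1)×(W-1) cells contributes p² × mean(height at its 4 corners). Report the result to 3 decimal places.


156.465

height_mm = gray/255 × 0.516; cell vol = 3.33² × mean(4 corners)
unit = 3.33² × 0.516 / (4×255) = 0.00560968 mm³ per gray-sum
row 0: Σ corner-gray over 10 cells = 5879  → 32.9793
row 1: Σ corner-gray over 10 cells = 5129  → 28.7720
row 2: Σ corner-gray over 10 cells = 5501  → 30.8588
row 3: Σ corner-gray over 10 cells = 5950  → 33.3776
row 4: Σ corner-gray over 10 cells = 5433  → 30.4774
Σ rows: total corner-gray = 27892  → 156.4652 mm³


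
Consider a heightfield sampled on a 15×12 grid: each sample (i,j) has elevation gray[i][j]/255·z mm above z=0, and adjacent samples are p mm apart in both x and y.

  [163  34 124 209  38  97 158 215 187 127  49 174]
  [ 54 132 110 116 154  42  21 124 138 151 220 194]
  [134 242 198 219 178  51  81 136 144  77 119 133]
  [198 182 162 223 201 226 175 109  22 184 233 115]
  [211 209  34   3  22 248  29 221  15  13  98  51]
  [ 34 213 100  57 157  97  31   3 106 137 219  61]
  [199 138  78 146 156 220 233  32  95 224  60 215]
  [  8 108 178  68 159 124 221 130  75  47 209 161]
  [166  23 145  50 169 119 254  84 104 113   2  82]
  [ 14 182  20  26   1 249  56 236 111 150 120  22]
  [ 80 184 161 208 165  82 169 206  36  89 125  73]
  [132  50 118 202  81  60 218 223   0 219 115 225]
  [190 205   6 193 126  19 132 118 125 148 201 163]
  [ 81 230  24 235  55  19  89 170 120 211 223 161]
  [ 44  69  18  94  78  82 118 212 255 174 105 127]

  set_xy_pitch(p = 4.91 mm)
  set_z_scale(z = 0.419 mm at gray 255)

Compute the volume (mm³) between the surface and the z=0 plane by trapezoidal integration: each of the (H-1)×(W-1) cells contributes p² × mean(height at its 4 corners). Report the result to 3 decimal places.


height_mm = gray/255 × 0.419; cell vol = 4.91² × mean(4 corners)
unit = 4.91² × 0.419 / (4×255) = 0.00990323 mm³ per gray-sum
row 0: Σ corner-gray over 11 cells = 5477  → 54.2400
row 1: Σ corner-gray over 11 cells = 5821  → 57.6467
row 2: Σ corner-gray over 11 cells = 6904  → 68.3719
row 3: Σ corner-gray over 11 cells = 5793  → 57.3694
row 4: Σ corner-gray over 11 cells = 4381  → 43.3860
row 5: Σ corner-gray over 11 cells = 5513  → 54.5965
row 6: Σ corner-gray over 11 cells = 5985  → 59.2708
row 7: Σ corner-gray over 11 cells = 5181  → 51.3086
row 8: Σ corner-gray over 11 cells = 4712  → 46.6640
row 9: Σ corner-gray over 11 cells = 5341  → 52.8931
row 10: Σ corner-gray over 11 cells = 5932  → 58.7460
row 11: Σ corner-gray over 11 cells = 5828  → 57.7160
row 12: Σ corner-gray over 11 cells = 5893  → 58.3597
row 13: Σ corner-gray over 11 cells = 5575  → 55.2105
Σ rows: total corner-gray = 78336  → 775.7794 mm³

775.779


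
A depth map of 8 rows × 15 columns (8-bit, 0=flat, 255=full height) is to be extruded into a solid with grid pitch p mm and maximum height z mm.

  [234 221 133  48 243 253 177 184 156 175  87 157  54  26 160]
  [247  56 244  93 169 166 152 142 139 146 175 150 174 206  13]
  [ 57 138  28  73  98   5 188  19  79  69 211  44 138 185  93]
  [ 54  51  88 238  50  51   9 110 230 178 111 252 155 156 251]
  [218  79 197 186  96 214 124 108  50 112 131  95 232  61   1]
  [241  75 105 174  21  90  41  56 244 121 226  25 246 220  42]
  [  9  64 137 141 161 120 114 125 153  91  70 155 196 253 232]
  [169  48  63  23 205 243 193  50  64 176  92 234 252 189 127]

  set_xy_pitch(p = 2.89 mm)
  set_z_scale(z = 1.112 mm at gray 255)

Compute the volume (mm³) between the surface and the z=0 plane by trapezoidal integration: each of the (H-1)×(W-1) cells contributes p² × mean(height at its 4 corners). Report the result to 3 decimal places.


468.001

height_mm = gray/255 × 1.112; cell vol = 2.89² × mean(4 corners)
unit = 2.89² × 1.112 / (4×255) = 0.00910543 mm³ per gray-sum
row 0: Σ corner-gray over 14 cells = 8506  → 77.4508
row 1: Σ corner-gray over 14 cells = 6984  → 63.5923
row 2: Σ corner-gray over 14 cells = 6363  → 57.9378
row 3: Σ corner-gray over 14 cells = 7252  → 66.0326
row 4: Σ corner-gray over 14 cells = 7160  → 65.1949
row 5: Σ corner-gray over 14 cells = 7372  → 67.1252
row 6: Σ corner-gray over 14 cells = 7761  → 70.6672
Σ rows: total corner-gray = 51398  → 468.0007 mm³


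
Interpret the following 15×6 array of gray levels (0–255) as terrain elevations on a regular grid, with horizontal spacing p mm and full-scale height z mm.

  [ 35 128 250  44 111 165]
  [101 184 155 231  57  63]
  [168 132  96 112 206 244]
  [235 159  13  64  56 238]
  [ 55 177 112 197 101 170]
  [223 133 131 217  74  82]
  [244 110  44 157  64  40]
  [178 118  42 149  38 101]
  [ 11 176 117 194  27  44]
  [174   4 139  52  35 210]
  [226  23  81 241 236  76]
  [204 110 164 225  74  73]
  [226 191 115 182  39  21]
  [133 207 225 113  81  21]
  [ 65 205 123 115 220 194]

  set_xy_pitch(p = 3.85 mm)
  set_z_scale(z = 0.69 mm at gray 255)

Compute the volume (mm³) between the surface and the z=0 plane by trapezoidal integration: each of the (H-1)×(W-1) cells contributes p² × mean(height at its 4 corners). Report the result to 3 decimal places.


height_mm = gray/255 × 0.69; cell vol = 3.85² × mean(4 corners)
unit = 3.85² × 0.69 / (4×255) = 0.010027 mm³ per gray-sum
row 0: Σ corner-gray over 5 cells = 2684  → 26.9124
row 1: Σ corner-gray over 5 cells = 2922  → 29.2989
row 2: Σ corner-gray over 5 cells = 2561  → 25.6791
row 3: Σ corner-gray over 5 cells = 2456  → 24.6263
row 4: Σ corner-gray over 5 cells = 2814  → 28.2159
row 5: Σ corner-gray over 5 cells = 2449  → 24.5561
row 6: Σ corner-gray over 5 cells = 2007  → 20.1242
row 7: Σ corner-gray over 5 cells = 2056  → 20.6155
row 8: Σ corner-gray over 5 cells = 1927  → 19.3220
row 9: Σ corner-gray over 5 cells = 2308  → 23.1423
row 10: Σ corner-gray over 5 cells = 2887  → 28.9479
row 11: Σ corner-gray over 5 cells = 2724  → 27.3135
row 12: Σ corner-gray over 5 cells = 2707  → 27.1430
row 13: Σ corner-gray over 5 cells = 2991  → 29.9907
Σ rows: total corner-gray = 35493  → 355.8878 mm³

355.888


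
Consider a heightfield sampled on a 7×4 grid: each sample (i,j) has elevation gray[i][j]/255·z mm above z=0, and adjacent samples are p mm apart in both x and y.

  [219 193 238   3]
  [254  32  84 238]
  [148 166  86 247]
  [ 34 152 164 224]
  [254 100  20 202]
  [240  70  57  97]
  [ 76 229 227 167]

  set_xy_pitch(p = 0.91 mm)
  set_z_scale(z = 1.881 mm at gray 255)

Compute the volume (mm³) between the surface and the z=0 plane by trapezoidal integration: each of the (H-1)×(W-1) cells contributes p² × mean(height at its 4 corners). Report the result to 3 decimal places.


height_mm = gray/255 × 1.881; cell vol = 0.91² × mean(4 corners)
unit = 0.91² × 1.881 / (4×255) = 0.00152711 mm³ per gray-sum
row 0: Σ corner-gray over 3 cells = 1808  → 2.7610
row 1: Σ corner-gray over 3 cells = 1623  → 2.4785
row 2: Σ corner-gray over 3 cells = 1789  → 2.7320
row 3: Σ corner-gray over 3 cells = 1586  → 2.4220
row 4: Σ corner-gray over 3 cells = 1287  → 1.9654
row 5: Σ corner-gray over 3 cells = 1746  → 2.6663
Σ rows: total corner-gray = 9839  → 15.0253 mm³

15.025
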